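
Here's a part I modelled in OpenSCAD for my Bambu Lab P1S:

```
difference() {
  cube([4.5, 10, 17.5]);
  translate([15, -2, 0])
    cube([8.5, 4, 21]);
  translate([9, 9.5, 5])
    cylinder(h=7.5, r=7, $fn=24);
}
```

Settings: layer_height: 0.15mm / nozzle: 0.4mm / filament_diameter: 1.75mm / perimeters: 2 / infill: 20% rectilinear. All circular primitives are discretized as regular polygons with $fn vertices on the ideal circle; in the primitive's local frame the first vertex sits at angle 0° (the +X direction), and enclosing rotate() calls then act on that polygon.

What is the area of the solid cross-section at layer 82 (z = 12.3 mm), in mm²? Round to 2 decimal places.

34.69 mm²

At z = 12.3 mm: the 4.5×10 cube contributes its full rectangle (area 45.00 mm²); the cube at (15, -2) (footprint 8.5×4) is included at this height (area 34.00 mm²); the r=7 cylinder at (9, 9.5) gives a regular 24-gon of circumradius 7 (constant along its height) (area = (24/2)·7.000²·sin(360°/24) = 152.19 mm²); After the difference (first − rest): starting from the 4.5×10 cube (45.00 mm²), the 8.5×4 cube at (15, -2) misses the remaining region (no effect); the r=7 cylinder at (9, 9.5) partially overlaps it — only the 10.31 mm² overlap (of its 152.19 mm²) is removed, clipping the outline — area = 34.69 mm². Overall, the cross-section is a single solid region. Net area = 34.69 mm².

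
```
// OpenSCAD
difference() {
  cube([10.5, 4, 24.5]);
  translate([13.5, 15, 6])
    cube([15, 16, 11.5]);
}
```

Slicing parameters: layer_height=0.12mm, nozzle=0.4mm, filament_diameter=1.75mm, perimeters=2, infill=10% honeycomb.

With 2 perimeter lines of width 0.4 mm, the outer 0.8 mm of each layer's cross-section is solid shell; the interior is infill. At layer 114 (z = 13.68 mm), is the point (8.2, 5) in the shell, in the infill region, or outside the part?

outside

At z = 13.68 mm: the cube (footprint 10.5×4) is included at this height; the cube at (13.5, 15) is present — its section is the full 15×16 rectangle; Subtracting the remaining from the first: starting from the 10.5×4 cube, the 15×16 cube at (13.5, 15) misses the remaining region (no effect) — 1 connected region. Overall, the cross-section is a single solid region. The nearest boundary edge runs (0.00, 4.00)→(10.50, 4.00); distance from the point to it = 1.00 mm. The point is not inside any of the regions above, so it lies outside the cross-section (1.00 mm from the nearest boundary).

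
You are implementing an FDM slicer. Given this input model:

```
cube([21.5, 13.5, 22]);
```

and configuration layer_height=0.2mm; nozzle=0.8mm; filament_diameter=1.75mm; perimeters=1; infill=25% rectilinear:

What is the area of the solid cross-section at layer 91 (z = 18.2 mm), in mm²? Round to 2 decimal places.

At z = 18.2 mm: the cube (footprint 21.5×13.5) is included at this height (area 290.25 mm²). Overall, the cross-section is a single solid region. Net area = 290.25 mm².

290.25 mm²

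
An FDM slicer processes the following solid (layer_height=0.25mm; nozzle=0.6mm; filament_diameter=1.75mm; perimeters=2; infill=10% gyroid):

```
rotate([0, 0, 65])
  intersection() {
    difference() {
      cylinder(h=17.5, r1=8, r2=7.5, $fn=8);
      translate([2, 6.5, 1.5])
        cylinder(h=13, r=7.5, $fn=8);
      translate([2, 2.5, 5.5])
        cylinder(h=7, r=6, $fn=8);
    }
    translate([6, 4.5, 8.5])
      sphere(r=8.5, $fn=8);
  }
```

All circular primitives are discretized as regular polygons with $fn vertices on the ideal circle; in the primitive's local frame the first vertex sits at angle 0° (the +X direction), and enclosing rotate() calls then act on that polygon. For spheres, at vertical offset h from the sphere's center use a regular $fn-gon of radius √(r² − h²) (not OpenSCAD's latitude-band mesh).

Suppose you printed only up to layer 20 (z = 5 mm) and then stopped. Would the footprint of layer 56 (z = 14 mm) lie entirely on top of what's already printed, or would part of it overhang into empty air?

entirely on top

Compare the two slices. At z = 5: the cone (r1=8→r2=7.5) has section circumradius 7.857 here — a regular 8-gon (area = (8/2)·7.857²·sin(360°/8) = 174.61 mm²); the cylinder at (2, 6.5): section is a regular 8-gon, circumradius r=7.5 (area = (8/2)·7.500²·sin(360°/8) = 159.10 mm²); the cylinder at (2, 2.5) is not intersected at this z (z outside [5.5, 12.5]); Taking the first minus the rest: starting from the cone (174.61 mm²), the r=7.5 cylinder at (2, 6.5) partially overlaps it — only the 70.89 mm² overlap (of its 159.10 mm²) is removed, clipping the outline — area = 103.72 mm²; the sphere at (6, 4.5): section is a regular 8-gon, circumradius = √(r²−h²) = √(8.5²−3.5²) = 7.746 (area = (8/2)·7.746²·sin(360°/8) = 169.71 mm²); Keeping only the common overlap: the r=8.5 sphere at (6, 4.5) partially overlaps the result so far; clipping to the common part keeps 15.30 mm² — area = 15.30 mm²; (whole slice rotated 65° about Z — lengths, areas and connectivity unchanged). At z = 14: the cone (r1=8→r2=7.5) has section circumradius 7.600 here — a regular 8-gon (area = (8/2)·7.600²·sin(360°/8) = 163.37 mm²); the r=7.5 cylinder at (2, 6.5) gives a regular 8-gon of circumradius 7.5 (constant along its height) (area = (8/2)·7.500²·sin(360°/8) = 159.10 mm²); the cylinder at (2, 2.5) is not intersected at this z (z outside [5.5, 12.5]); Subtracting the remaining from the first: starting from the cone (163.37 mm²), the r=7.5 cylinder at (2, 6.5) partially overlaps it — only the 67.06 mm² overlap (of its 159.10 mm²) is removed, clipping the outline — area = 96.31 mm²; the r=8.5 sphere at (6, 4.5) contributes a regular 8-gon of circumradius √(8.5²−5.5²) = 6.481 (area = (8/2)·6.481²·sin(360°/8) = 118.79 mm²); Keeping only the common overlap: the r=8.5 sphere at (6, 4.5) partially overlaps the result so far; clipping to the common part keeps 7.68 mm² — area = 7.68 mm²; (whole slice rotated 65° about Z — lengths, areas and connectivity unchanged). Checking containment: the cross-section at z = 14 is a subset of the cross-section at z = 5.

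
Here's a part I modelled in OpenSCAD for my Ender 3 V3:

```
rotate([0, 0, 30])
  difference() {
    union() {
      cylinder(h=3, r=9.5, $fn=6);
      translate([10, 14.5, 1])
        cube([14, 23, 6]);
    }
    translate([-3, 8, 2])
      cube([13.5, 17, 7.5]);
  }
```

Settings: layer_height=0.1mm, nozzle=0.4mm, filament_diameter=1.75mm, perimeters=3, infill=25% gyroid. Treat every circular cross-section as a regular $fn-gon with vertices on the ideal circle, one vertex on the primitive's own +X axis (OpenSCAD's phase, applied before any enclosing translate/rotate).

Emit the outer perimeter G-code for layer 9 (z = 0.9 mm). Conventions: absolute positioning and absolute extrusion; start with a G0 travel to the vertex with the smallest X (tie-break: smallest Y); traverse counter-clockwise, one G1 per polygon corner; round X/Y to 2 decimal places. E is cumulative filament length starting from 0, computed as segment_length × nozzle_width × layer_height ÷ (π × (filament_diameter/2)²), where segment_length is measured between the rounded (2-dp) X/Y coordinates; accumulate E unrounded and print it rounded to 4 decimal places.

G0 X-8.23 Y-4.75 Z0.90
G1 X0.00 Y-9.50 E0.1580
G1 X8.23 Y-4.75 E0.3161
G1 X8.23 Y4.75 E0.4740
G1 X0.00 Y9.50 E0.6321
G1 X-8.23 Y4.75 E0.7901
G1 X-8.23 Y-4.75 E0.9481

At z = 0.9 mm: the cylinder: section is a regular 6-gon, circumradius r=9.5; the cube at (10, 14.5) does not reach this height (z outside [1, 7]); Combining (union): only the r=9.5 cylinder is present, so the union is just that shape — 1 connected region; the cube at (-3, 8) is absent (z outside [2, 9.5]); After the difference (first − rest): none of the subtracted shapes is present at this height, so that combined region is unchanged — 1 connected region; (rotated 30° about Z; rotation is an isometry so areas/perimeters/island counts are preserved). The outline is a single polygon with 6 vertices. Extrusion per mm of travel: 0.4 × 0.1 / (π × 0.875²) = 0.016630. Accumulating E over each segment gives final E = 0.9481.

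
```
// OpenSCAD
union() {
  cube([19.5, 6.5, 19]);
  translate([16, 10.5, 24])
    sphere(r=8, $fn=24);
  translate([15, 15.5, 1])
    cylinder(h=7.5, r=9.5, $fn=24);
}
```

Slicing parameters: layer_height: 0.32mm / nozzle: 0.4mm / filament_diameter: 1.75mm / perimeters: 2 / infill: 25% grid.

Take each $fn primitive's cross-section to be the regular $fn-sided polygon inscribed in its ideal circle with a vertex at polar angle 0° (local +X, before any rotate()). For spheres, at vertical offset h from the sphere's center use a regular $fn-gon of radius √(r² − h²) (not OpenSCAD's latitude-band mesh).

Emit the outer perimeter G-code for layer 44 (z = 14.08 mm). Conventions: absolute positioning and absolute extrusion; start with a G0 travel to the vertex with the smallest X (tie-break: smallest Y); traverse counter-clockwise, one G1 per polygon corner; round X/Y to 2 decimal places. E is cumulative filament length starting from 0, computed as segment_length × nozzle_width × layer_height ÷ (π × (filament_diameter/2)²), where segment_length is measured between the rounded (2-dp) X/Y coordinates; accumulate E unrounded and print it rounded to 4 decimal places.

G0 X0.00 Y0.00 Z14.08
G1 X19.50 Y0.00 E1.0377
G1 X19.50 Y6.50 E1.3836
G1 X0.00 Y6.50 E2.4213
G1 X0.00 Y0.00 E2.7672

At z = 14.08 mm: the 19.5×6.5 cube contributes its full rectangle; the sphere at (16, 10.5) is not intersected at this z (|z−center|=9.920 > r=8); the cylinder at (15, 15.5) is absent (z outside [1, 8.5]); Merging all regions: only the 19.5×6.5 cube is present, so the union is just that shape — 1 connected region. The outline is a single polygon with 4 vertices. Extrusion per mm of travel: 0.4 × 0.32 / (π × 0.875²) = 0.053216. Accumulating E over each segment gives final E = 2.7672.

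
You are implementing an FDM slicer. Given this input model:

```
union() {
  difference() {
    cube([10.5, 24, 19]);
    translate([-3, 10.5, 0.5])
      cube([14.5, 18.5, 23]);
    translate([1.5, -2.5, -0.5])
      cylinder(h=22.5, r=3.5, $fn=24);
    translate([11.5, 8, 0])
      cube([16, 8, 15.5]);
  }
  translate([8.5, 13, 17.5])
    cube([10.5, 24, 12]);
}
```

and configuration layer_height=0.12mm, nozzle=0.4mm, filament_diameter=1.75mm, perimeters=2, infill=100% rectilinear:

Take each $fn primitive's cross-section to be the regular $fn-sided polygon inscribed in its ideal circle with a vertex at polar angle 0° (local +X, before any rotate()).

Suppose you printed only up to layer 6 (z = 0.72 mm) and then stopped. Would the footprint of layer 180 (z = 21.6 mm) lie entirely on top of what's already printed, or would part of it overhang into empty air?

part overhangs

Compare the two slices. At z = 0.72: the 10.5×24 cube contributes its full rectangle (area 252.00 mm²); the 14.5×18.5 cube at (-3, 10.5) contributes its full rectangle (area 268.25 mm²); the r=3.5 cylinder at (1.5, -2.5) contributes a regular 24-gon of circumradius 3.5 (area = (24/2)·3.500²·sin(360°/24) = 38.05 mm²); the 16×8 cube at (11.5, 8) contributes its full rectangle (area 128.00 mm²); After the difference (first − rest): starting from the 10.5×24 cube (252.00 mm²), the 14.5×18.5 cube at (-3, 10.5) partially overlaps it — only the 141.75 mm² overlap (of its 268.25 mm²) is removed, clipping the outline; the r=3.5 cylinder at (1.5, -2.5) partially overlaps it — only the 2.93 mm² overlap (of its 38.05 mm²) is removed, clipping the outline; the 16×8 cube at (11.5, 8) misses the remaining region (no effect) — area = 107.32 mm²; the cube at (8.5, 13) is not intersected at this z (z outside [17.5, 29.5]); Merging all regions: only the result so far is present, so the union is just that shape — area = 107.32 mm². At z = 21.6: the cube is absent (z outside [0, 19]); the cube at (-3, 10.5) (footprint 14.5×18.5) is included at this height (area 268.25 mm²); the cylinder at (1.5, -2.5): section is a regular 24-gon, circumradius r=3.5 (area = (24/2)·3.500²·sin(360°/24) = 38.05 mm²); the cube at (11.5, 8) is not intersected at this z (z outside [0, 15.5]); Taking the first minus the rest: the first operand is absent here, so nothing remains; the cube at (8.5, 13) is present — its section is the full 10.5×24 rectangle (area 252.00 mm²); Merging all regions: only the 10.5×24 cube at (8.5, 13) is present, so the union is just that shape — area = 252.00 mm². Checking containment: at z = 21.6 the cross-section extends beyond the z = 0.72 cross-section by about 252.00 mm².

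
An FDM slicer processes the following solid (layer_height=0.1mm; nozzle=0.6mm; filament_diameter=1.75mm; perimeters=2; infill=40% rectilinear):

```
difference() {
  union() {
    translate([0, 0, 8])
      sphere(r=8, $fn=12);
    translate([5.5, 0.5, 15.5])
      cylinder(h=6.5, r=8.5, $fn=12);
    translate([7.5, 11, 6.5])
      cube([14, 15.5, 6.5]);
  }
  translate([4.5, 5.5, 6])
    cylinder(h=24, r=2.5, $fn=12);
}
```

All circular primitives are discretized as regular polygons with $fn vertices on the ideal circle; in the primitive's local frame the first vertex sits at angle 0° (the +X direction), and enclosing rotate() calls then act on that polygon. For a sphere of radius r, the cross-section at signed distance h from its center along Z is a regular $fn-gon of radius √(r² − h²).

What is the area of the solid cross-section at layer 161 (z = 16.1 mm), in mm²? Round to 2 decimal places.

198.00 mm²

At z = 16.1 mm: the sphere does not reach this height (|z−center|=8.100 > r=8); the cylinder at (5.5, 0.5): section is a regular 12-gon, circumradius r=8.5 (area = (12/2)·8.500²·sin(360°/12) = 216.75 mm²); the cube at (7.5, 11) is not intersected at this z (z outside [6.5, 13]); Combining (union): only the r=8.5 cylinder at (5.5, 0.5) is present, so the union is just that shape — area = 216.75 mm²; the r=2.5 cylinder at (4.5, 5.5) contributes a regular 12-gon of circumradius 2.5 (area = (12/2)·2.500²·sin(360°/12) = 18.75 mm²); After the difference (first − rest): starting from that combined region (216.75 mm²), the r=2.5 cylinder at (4.5, 5.5) lies wholly inside it (removes its full 18.75 mm² and its 15.53 mm outline becomes a hole wall) — area = 198.00 mm². Overall, the cross-section is one region with 1 hole. Net area = 198.00 mm².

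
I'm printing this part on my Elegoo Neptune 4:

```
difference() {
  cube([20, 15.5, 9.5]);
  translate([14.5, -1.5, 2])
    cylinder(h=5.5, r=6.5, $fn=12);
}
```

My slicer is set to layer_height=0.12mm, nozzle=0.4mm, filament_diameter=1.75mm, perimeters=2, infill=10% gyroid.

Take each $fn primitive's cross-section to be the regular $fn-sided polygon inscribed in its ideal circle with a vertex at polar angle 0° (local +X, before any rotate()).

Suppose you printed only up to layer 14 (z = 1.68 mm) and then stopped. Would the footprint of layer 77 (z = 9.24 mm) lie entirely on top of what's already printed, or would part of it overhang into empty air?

Compare the two slices. At z = 1.68: the cube (footprint 20×15.5) is included at this height (area 310.00 mm²); the cylinder at (14.5, -1.5) is absent (z outside [2, 7.5]); Taking the first minus the rest: none of the subtracted shapes is present at this height, so the 20×15.5 cube is unchanged — area = 310.00 mm². At z = 9.24: the cube is present — its section is the full 20×15.5 rectangle (area 310.00 mm²); the cylinder at (14.5, -1.5) does not reach this height (z outside [2, 7.5]); Taking the first minus the rest: none of the subtracted shapes is present at this height, so the 20×15.5 cube is unchanged — area = 310.00 mm². Checking containment: the cross-section at z = 9.24 is a subset of the cross-section at z = 1.68.

entirely on top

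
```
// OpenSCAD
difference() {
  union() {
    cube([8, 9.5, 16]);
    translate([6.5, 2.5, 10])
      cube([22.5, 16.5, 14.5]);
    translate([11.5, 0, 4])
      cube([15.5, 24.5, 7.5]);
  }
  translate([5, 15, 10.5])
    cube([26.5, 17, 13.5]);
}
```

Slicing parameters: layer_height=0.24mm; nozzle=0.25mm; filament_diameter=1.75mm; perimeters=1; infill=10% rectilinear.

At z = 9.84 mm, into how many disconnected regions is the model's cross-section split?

At z = 9.84 mm: the 8×9.5 cube contributes its full rectangle; the cube at (6.5, 2.5) is not intersected at this z (z outside [10, 24.5]); the cube at (11.5, 0) is present — its section is the full 15.5×24.5 rectangle; Combining (union): the 2 present regions are separate (no shared area or edge), so areas and boundary lengths simply add and each stays a separate island — 2 connected regions; the cube at (5, 15) is absent (z outside [10.5, 24]); After the difference (first − rest): none of the subtracted shapes is present at this height, so that combined region is unchanged — 2 connected regions. The result has 2 disconnected regions.

2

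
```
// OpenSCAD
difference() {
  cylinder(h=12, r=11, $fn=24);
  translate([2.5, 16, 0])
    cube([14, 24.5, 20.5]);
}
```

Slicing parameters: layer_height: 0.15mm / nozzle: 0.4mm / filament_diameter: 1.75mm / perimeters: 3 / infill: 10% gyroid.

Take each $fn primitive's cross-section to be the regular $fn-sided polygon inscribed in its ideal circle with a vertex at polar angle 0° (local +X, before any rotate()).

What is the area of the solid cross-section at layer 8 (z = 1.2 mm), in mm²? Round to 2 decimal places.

375.81 mm²

At z = 1.2 mm: the cylinder: section is a regular 24-gon, circumradius r=11 (area = (24/2)·11.000²·sin(360°/24) = 375.81 mm²); the 14×24.5 cube at (2.5, 16) contributes its full rectangle (area 343.00 mm²); After the difference (first − rest): starting from the r=11 cylinder (375.81 mm²), the 14×24.5 cube at (2.5, 16) misses the remaining region (no effect) — area = 375.81 mm². Overall, the cross-section is a single solid region. Net area = 375.81 mm².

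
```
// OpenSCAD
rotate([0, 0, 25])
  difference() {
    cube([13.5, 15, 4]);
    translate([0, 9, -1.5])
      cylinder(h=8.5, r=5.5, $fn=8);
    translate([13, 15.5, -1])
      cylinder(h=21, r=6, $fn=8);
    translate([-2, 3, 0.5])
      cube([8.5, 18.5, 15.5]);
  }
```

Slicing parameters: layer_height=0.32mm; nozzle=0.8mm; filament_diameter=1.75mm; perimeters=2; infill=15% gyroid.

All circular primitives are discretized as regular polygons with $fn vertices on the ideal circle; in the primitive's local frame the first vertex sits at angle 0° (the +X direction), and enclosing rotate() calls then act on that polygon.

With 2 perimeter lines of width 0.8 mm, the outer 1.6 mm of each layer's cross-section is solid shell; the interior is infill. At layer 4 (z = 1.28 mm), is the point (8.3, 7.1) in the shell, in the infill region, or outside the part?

At z = 1.28 mm: the cube (footprint 13.5×15) is included at this height; the cylinder at (0, 9): section is a regular 8-gon, circumradius r=5.5; the r=6 cylinder at (13, 15.5) contributes a regular 8-gon of circumradius 6; the cube at (-2, 3) (footprint 8.5×18.5) is included at this height; After the difference (first − rest): starting from the 13.5×15 cube, the r=5.5 cylinder at (0, 9) partially overlaps it — only the 42.78 mm² overlap (of its 85.56 mm²) is removed, clipping the outline; the r=6 cylinder at (13, 15.5) partially overlaps it — only the 25.21 mm² overlap (of its 101.82 mm²) is removed, clipping the outline; the 8.5×18.5 cube at (-2, 3) partially overlaps it — only the 35.22 mm² overlap (of its 157.25 mm²) is removed, clipping the outline — 1 connected region; (whole slice rotated 25° about Z — lengths, areas and connectivity unchanged). Overall, the cross-section is a single solid region. Undo the 25° rotation: the query point maps to (10.523, 2.927) in the un-rotated model frame. The nearest boundary edge runs (13.50, 0.00)→(0.00, 0.00); distance from the point to it = 2.93 mm. The point is inside the cross-section and 2.93 mm from the nearest boundary — more than the 1.6 mm shell width (2 × 0.8), so it's in the infill interior.

infill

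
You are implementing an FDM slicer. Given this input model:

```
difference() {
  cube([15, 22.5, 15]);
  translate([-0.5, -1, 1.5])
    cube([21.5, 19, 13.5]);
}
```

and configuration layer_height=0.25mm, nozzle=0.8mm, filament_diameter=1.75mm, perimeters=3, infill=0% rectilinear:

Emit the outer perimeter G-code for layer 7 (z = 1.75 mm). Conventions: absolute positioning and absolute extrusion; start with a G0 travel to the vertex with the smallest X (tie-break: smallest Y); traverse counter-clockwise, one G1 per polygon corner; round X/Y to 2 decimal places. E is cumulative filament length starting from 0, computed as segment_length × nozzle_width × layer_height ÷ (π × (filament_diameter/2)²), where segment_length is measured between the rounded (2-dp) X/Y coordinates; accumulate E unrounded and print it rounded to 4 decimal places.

At z = 1.75 mm: the 15×22.5 cube contributes its full rectangle; the cube at (-0.5, -1) is present — its section is the full 21.5×19 rectangle; After the difference (first − rest): starting from the 15×22.5 cube, the 21.5×19 cube at (-0.5, -1) partially overlaps it — only the 270.00 mm² overlap (of its 408.50 mm²) is removed, clipping the outline — 1 connected region. The outline is a single polygon with 4 vertices. Extrusion per mm of travel: 0.8 × 0.25 / (π × 0.875²) = 0.083150. Accumulating E over each segment gives final E = 3.2429.

G0 X0.00 Y18.00 Z1.75
G1 X15.00 Y18.00 E1.2473
G1 X15.00 Y22.50 E1.6214
G1 X0.00 Y22.50 E2.8687
G1 X0.00 Y18.00 E3.2429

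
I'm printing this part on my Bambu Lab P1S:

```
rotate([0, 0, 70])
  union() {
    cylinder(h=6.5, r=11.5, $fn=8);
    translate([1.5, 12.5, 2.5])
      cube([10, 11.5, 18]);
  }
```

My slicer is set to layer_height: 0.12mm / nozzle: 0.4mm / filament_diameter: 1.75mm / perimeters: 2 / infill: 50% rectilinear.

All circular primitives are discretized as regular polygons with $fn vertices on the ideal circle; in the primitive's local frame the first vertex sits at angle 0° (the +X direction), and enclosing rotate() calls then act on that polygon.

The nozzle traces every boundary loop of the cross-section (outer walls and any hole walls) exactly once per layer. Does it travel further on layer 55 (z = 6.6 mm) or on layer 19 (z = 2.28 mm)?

layer 19 (z = 2.28 mm)

Layer 55 (z = 6.6): the cylinder is absent (z outside [0, 6.5]); the cube at (1.5, 12.5) is present — its section is the full 10×11.5 rectangle (perimeter 43.00 mm); Combining (union): only the 10×11.5 cube at (1.5, 12.5) is present, so the union is just that shape — boundary = 43.00 mm; (whole slice rotated 70° about Z — lengths, areas and connectivity unchanged). So its perimeter = 43.00 mm. Layer 19 (z = 2.28): the cylinder: section is a regular 8-gon, circumradius r=11.5 (perimeter = 2·8·11.500·sin(180°/8) = 70.41 mm); the cube at (1.5, 12.5) is absent (z outside [2.5, 20.5]); Taking the union: only the r=11.5 cylinder is present, so the union is just that shape — boundary = 70.41 mm; (rotated 70° about Z; rotation is an isometry so areas/perimeters/island counts are preserved). So its perimeter = 70.41 mm. Layer 19 is larger (70.41 vs 43.00 mm).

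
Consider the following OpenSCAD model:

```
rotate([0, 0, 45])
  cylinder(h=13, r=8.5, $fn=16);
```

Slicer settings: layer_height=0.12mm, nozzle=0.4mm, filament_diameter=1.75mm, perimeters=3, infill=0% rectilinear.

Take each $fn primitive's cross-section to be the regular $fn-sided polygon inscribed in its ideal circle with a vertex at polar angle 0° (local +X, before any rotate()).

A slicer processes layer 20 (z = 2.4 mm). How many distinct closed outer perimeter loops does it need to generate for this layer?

1

At z = 2.4 mm: the r=8.5 cylinder contributes a regular 16-gon of circumradius 8.5; (rotated 45° about Z; rotation is an isometry so areas/perimeters/island counts are preserved). The result has 1 disconnected region.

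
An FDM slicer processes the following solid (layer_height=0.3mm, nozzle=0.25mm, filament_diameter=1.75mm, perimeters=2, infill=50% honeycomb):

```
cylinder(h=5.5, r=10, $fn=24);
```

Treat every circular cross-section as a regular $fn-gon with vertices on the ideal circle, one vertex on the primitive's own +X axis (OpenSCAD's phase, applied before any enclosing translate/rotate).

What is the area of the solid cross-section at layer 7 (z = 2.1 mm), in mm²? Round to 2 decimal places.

310.58 mm²

At z = 2.1 mm: the r=10 cylinder gives a regular 24-gon of circumradius 10 (constant along its height) (area = (24/2)·10.000²·sin(360°/24) = 310.58 mm²). Overall, the cross-section is a single solid region. Net area = 310.58 mm².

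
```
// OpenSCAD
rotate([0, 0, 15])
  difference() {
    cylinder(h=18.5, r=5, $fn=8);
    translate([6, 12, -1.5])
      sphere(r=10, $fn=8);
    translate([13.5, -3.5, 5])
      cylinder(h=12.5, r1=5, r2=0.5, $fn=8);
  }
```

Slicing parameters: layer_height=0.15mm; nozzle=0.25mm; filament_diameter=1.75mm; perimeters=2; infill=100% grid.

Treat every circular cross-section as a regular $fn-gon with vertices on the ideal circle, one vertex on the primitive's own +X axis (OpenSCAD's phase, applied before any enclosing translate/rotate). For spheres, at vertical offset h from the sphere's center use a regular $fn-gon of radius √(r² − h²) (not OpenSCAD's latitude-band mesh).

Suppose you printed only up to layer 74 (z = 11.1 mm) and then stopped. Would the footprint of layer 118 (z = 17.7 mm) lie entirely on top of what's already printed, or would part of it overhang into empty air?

Compare the two slices. At z = 11.1: the r=5 cylinder gives a regular 8-gon of circumradius 5 (constant along its height) (area = (8/2)·5.000²·sin(360°/8) = 70.71 mm²); the sphere at (6, 12) does not reach this height (|z−center|=12.600 > r=10); the cone at (13.5, -3.5) (r1=5→r2=0.5) has section circumradius 2.804 here — a regular 8-gon (area = (8/2)·2.804²·sin(360°/8) = 22.24 mm²); After the difference (first − rest): starting from the r=5 cylinder (70.71 mm²), the cone at (13.5, -3.5) misses the remaining region (no effect) — area = 70.71 mm²; (whole slice rotated 15° about Z — lengths, areas and connectivity unchanged). At z = 17.7: the cylinder: section is a regular 8-gon, circumradius r=5 (area = (8/2)·5.000²·sin(360°/8) = 70.71 mm²); the sphere at (6, 12) is not intersected at this z (|z−center|=19.200 > r=10); the cone at (13.5, -3.5) is absent (z outside [5, 17.5]); Subtracting the remaining from the first: none of the subtracted shapes is present at this height, so the r=5 cylinder is unchanged — area = 70.71 mm²; (whole slice rotated 15° about Z — lengths, areas and connectivity unchanged). Checking containment: the cross-section at z = 17.7 is a subset of the cross-section at z = 11.1.

entirely on top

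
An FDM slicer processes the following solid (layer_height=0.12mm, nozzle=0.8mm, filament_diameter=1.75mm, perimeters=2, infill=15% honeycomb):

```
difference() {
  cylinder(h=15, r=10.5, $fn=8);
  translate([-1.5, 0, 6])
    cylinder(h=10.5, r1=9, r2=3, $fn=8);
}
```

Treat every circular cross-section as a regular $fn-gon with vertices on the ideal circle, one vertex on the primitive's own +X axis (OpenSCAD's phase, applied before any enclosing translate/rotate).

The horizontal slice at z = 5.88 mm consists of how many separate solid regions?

At z = 5.88 mm: the cylinder: section is a regular 8-gon, circumradius r=10.5; the cone at (-1.5, 0) is not intersected at this z (z outside [6, 16.5]); After the difference (first − rest): none of the subtracted shapes is present at this height, so the r=10.5 cylinder is unchanged — 1 connected region. The result has 1 disconnected region.

1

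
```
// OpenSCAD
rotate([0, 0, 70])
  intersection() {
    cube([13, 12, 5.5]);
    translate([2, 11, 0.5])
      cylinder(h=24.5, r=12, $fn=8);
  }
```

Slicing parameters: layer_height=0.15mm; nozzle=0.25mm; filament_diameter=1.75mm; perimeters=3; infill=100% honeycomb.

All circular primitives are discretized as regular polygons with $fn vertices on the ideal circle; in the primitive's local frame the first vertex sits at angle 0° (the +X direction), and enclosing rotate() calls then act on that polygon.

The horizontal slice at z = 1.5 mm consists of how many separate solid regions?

1

At z = 1.5 mm: the cube is present — its section is the full 13×12 rectangle; the cylinder at (2, 11): section is a regular 8-gon, circumradius r=12; Keeping only the common overlap: the r=12 cylinder at (2, 11) partially overlaps the 13×12 cube; clipping to the common part keeps 134.41 mm² — 1 connected region; (whole slice rotated 70° about Z — lengths, areas and connectivity unchanged). The result has 1 disconnected region.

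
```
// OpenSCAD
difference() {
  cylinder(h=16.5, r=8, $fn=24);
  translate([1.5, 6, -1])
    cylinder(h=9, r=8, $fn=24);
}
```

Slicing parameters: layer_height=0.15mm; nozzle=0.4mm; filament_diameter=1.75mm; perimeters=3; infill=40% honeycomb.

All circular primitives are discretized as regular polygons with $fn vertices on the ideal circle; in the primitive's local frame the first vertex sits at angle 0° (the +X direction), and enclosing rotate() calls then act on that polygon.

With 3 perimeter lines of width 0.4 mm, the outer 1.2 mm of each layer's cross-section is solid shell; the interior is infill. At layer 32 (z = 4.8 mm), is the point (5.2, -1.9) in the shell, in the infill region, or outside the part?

At z = 4.8 mm: the r=8 cylinder contributes a regular 24-gon of circumradius 8; the cylinder at (1.5, 6): section is a regular 24-gon, circumradius r=8; Subtracting the remaining from the first: starting from the r=8 cylinder, the r=8 cylinder at (1.5, 6) partially overlaps it — only the 102.93 mm² overlap (of its 198.77 mm²) is removed, clipping the outline — 1 connected region. Overall, the cross-section is a single solid region. The nearest boundary edge runs (3.57, -1.73)→(5.50, -0.93); distance from the point to it = 0.78 mm. The point is inside the cross-section, 0.78 mm from the nearest boundary — within the 1.2 mm shell band (3 × 0.4).

shell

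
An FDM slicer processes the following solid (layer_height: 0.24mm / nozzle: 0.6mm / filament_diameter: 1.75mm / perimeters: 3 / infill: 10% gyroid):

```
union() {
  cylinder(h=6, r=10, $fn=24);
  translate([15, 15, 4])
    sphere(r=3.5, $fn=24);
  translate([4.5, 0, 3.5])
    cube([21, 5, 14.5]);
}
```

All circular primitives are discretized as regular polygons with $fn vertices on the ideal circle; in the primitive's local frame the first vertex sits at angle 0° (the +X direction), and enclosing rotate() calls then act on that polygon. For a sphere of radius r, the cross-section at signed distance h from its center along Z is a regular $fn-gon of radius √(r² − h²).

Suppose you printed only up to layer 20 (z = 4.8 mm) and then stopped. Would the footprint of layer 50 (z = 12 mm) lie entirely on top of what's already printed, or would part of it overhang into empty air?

entirely on top

Compare the two slices. At z = 4.8: the r=10 cylinder contributes a regular 24-gon of circumradius 10 (area = (24/2)·10.000²·sin(360°/24) = 310.58 mm²); the r=3.5 sphere at (15, 15) contributes a regular 24-gon of circumradius √(3.5²−0.8²) = 3.407 (area = (24/2)·3.407²·sin(360°/24) = 36.06 mm²); the cube at (4.5, 0) (footprint 21×5) is included at this height (area 105.00 mm²); Merging all regions: the regions partially overlap — summed areas 451.64 mm² minus the doubly-counted overlap 25.03 mm² gives 426.61 mm² — area = 426.61 mm². At z = 12: the cylinder does not reach this height (z outside [0, 6]); the sphere at (15, 15) is not intersected at this z (|z−center|=8.000 > r=3.5); the 21×5 cube at (4.5, 0) contributes its full rectangle (area 105.00 mm²); Merging all regions: only the 21×5 cube at (4.5, 0) is present, so the union is just that shape — area = 105.00 mm². Checking containment: the cross-section at z = 12 is a subset of the cross-section at z = 4.8.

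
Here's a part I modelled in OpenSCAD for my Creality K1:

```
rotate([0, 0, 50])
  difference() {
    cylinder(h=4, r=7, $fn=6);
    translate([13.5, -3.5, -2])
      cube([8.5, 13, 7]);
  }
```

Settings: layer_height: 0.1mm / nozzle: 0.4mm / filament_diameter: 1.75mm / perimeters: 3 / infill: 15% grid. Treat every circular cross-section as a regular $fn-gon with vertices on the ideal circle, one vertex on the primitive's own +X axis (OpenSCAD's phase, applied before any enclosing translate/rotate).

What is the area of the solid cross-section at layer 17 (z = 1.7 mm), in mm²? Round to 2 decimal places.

127.31 mm²

At z = 1.7 mm: the r=7 cylinder contributes a regular 6-gon of circumradius 7 (area = (6/2)·7.000²·sin(360°/6) = 127.31 mm²); the cube at (13.5, -3.5) is present — its section is the full 8.5×13 rectangle (area 110.50 mm²); Subtracting the remaining from the first: starting from the r=7 cylinder (127.31 mm²), the 8.5×13 cube at (13.5, -3.5) misses the remaining region (no effect) — area = 127.31 mm²; (rotated 50° about Z; rotation is an isometry so areas/perimeters/island counts are preserved). Overall, the cross-section is a single solid region. Net area = 127.31 mm².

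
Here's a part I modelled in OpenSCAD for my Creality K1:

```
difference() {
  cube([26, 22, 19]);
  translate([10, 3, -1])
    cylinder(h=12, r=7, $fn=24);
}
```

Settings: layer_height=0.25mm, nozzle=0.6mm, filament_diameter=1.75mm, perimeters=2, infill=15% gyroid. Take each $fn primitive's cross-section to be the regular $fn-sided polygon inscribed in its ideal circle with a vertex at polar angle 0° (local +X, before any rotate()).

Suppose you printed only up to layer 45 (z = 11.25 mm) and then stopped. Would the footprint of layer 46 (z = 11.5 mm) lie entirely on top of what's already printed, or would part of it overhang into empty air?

entirely on top

Compare the two slices. At z = 11.25: the cube (footprint 26×22) is included at this height (area 572.00 mm²); the cylinder at (10, 3) does not reach this height (z outside [-1, 11]); Subtracting the remaining from the first: none of the subtracted shapes is present at this height, so the 26×22 cube is unchanged — area = 572.00 mm². At z = 11.5: the cube is present — its section is the full 26×22 rectangle (area 572.00 mm²); the cylinder at (10, 3) does not reach this height (z outside [-1, 11]); Subtracting the remaining from the first: none of the subtracted shapes is present at this height, so the 26×22 cube is unchanged — area = 572.00 mm². Checking containment: the cross-section at z = 11.5 is a subset of the cross-section at z = 11.25.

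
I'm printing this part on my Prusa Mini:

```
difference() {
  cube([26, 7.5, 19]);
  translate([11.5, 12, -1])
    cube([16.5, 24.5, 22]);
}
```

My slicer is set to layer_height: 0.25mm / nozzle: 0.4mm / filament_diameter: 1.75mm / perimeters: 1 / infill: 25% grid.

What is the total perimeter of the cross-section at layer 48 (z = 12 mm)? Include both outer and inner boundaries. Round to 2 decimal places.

67.00 mm

At z = 12 mm: the 26×7.5 cube contributes its full rectangle (perimeter 67.00 mm); the 16.5×24.5 cube at (11.5, 12) contributes its full rectangle (perimeter 82.00 mm); Taking the first minus the rest: starting from the 26×7.5 cube, the 16.5×24.5 cube at (11.5, 12) misses the remaining region (no effect) — boundary = 67.00 mm. Overall, the cross-section is a single solid region. Total boundary length (outer) = 67.00 mm.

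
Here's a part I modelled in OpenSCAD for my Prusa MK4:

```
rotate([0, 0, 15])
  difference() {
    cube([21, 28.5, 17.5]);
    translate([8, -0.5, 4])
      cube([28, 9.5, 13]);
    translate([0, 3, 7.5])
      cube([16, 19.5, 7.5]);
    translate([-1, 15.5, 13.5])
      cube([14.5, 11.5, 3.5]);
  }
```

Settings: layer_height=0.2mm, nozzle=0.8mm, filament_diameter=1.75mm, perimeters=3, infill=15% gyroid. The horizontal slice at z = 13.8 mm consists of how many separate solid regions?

At z = 13.8 mm: the cube is present — its section is the full 21×28.5 rectangle; the cube at (8, -0.5) (footprint 28×9.5) is included at this height; the cube at (0, 3) (footprint 16×19.5) is included at this height; the cube at (-1, 15.5) is present — its section is the full 14.5×11.5 rectangle; Subtracting the remaining from the first: starting from the 21×28.5 cube, the 28×9.5 cube at (8, -0.5) partially overlaps it — only the 117.00 mm² overlap (of its 266.00 mm²) is removed, clipping the outline; the 16×19.5 cube at (0, 3) partially overlaps it — only the 264.00 mm² overlap (of its 312.00 mm²) is removed, clipping the outline; the 14.5×11.5 cube at (-1, 15.5) partially overlaps it — only the 60.75 mm² overlap (of its 166.75 mm²) is removed, clipping the outline — 2 connected regions; (whole slice rotated 15° about Z — lengths, areas and connectivity unchanged). The result has 2 disconnected regions.

2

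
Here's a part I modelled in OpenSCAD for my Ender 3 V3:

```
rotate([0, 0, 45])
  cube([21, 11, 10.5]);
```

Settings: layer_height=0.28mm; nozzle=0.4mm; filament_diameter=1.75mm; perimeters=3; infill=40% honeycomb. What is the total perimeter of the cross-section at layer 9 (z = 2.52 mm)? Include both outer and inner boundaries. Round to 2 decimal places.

At z = 2.52 mm: the cube is present — its section is the full 21×11 rectangle (perimeter 64.00 mm); (whole slice rotated 45° about Z — lengths, areas and connectivity unchanged). Overall, the cross-section is a single solid region. Total boundary length (outer) = 64.00 mm.

64.00 mm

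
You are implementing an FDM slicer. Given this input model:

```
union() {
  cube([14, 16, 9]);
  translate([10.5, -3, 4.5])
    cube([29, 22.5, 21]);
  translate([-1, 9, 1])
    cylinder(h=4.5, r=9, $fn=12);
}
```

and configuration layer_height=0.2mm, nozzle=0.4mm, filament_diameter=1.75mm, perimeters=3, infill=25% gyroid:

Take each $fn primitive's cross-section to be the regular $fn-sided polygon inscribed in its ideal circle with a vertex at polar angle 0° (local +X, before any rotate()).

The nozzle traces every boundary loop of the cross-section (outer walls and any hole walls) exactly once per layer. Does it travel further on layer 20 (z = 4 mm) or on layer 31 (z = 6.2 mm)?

layer 31 (z = 6.2 mm)

Layer 20 (z = 4): the cube (footprint 14×16) is included at this height (perimeter 60.00 mm); the cube at (10.5, -3) is absent (z outside [4.5, 25.5]); the r=9 cylinder at (-1, 9) contributes a regular 12-gon of circumradius 9 (perimeter = 2·12·9.000·sin(180°/12) = 55.90 mm); Merging all regions: the regions partially overlap (shared area 99.03 mm²), so the edge portions inside another operand are dropped and the merged outline is re-measured after clipping — boundary = 74.74 mm. So its perimeter = 74.74 mm. Layer 31 (z = 6.2): the cube is present — its section is the full 14×16 rectangle (perimeter 60.00 mm); the 29×22.5 cube at (10.5, -3) contributes its full rectangle (perimeter 103.00 mm); the cylinder at (-1, 9) is absent (z outside [1, 5.5]); Combining (union): the regions partially overlap (shared area 56.00 mm²), so the edge portions inside another operand are dropped and the merged outline is re-measured after clipping — boundary = 124.00 mm. So its perimeter = 124.00 mm. Layer 31 is larger (124.00 vs 74.74 mm).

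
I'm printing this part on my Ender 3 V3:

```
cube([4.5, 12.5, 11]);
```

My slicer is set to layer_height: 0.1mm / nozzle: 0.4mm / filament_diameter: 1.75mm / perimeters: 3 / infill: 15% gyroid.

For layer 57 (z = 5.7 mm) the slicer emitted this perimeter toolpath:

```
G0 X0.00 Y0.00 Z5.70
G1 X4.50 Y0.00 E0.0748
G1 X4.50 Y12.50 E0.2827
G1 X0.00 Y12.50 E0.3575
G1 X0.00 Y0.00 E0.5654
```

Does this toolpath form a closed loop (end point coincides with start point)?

yes

Start point (G0): (0.00, 0.00). End point (last G1): the path returns to the start — closed.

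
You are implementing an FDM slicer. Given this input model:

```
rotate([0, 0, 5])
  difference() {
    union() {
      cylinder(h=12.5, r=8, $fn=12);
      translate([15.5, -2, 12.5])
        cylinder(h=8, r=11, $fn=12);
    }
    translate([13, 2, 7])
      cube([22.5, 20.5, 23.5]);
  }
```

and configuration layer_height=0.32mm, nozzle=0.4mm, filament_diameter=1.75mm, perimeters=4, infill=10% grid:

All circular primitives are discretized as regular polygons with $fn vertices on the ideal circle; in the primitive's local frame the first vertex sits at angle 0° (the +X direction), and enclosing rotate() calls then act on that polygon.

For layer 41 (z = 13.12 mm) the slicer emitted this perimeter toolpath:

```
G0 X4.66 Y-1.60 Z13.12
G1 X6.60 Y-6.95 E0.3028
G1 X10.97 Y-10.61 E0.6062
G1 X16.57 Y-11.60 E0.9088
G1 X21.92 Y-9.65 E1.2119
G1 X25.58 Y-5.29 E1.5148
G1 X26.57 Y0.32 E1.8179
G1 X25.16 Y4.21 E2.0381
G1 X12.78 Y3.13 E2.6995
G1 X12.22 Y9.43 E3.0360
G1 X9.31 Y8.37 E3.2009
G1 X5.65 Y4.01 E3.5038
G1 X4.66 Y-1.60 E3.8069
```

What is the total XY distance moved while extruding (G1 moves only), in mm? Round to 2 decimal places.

71.54 mm

Sum the Euclidean lengths of each G1 segment: total = 71.54 mm.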